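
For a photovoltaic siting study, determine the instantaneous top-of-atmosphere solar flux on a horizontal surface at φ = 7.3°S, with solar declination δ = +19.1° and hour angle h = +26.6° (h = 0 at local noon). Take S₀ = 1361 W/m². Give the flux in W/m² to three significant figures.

cos θ_z = sin φ sin δ + cos φ cos δ cos h = -0.041578 + 0.838081 = 0.796503.
Flux = S₀ · cos θ_z = 1361 × 0.796503 = 1084 W/m².

1.08e+03 W/m²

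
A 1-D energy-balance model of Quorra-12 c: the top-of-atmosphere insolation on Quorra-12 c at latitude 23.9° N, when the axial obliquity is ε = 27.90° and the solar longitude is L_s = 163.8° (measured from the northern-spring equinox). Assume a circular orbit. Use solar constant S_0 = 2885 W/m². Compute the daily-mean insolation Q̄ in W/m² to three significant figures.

Q̄ ≈ 910 W/m²

Solar declination: sin δ = sin ε · sin L_s = sin 27.90° × sin 163.8° = 0.13055, so δ = +7.501°.
cos h₀ = −tan(+23.9°) tan(+7.501°) = -0.0584, h₀ = 1.6292 rad.
Bracket: h₀ sin ϕ sin δ + cos ϕ cos δ sin h₀ = 1.6292×0.40514×0.13055 + 0.91425×0.99144×0.99830 = 0.086170 + 0.904883 = 0.991053.
Q̄ = (S_0/π) × [bracket] = (2885/π) × 0.991053 = 910.1 W/m².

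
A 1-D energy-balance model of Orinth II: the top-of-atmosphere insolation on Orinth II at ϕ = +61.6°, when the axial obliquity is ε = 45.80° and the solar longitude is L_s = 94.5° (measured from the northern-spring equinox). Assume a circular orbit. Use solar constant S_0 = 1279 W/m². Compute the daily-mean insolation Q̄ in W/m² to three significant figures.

Q̄ ≈ 804 W/m²

Solar declination: sin δ = sin ε · sin L_s = sin 45.80° × sin 94.5° = 0.71470, so δ = +45.619°.
cos h₀ = −tan(+61.6°) tan(+45.619°) = -1.8898 ≤ −1 ⇒ polar day, h₀ = π.
Bracket: h₀ sin ϕ sin δ + cos ϕ cos δ sin h₀ = 3.1416×0.87965×0.71470 + 0.47562×0.69943×0.00000 = 1.975079 + 0.000000 = 1.975079.
Q̄ = (S_0/π) × [bracket] = (1279/π) × 1.975079 = 804.1 W/m².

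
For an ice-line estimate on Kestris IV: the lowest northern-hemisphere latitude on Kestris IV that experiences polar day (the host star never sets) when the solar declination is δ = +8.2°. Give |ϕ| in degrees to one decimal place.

Polar day requires cos h₀ = −tan ϕ tan δ ≤ −1, i.e. tan ϕ tan δ ≥ 1.
The boundary is |tan ϕ| · |tan δ| = 1, so |ϕ| = 90° − |δ| = 90° − 8.2° = 81.8° in the northern hemisphere.

|ϕ| = 81.8°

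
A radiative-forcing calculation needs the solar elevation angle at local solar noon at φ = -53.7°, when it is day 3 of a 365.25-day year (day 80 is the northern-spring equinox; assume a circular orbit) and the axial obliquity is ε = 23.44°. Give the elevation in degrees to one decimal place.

59.0°

Solar longitude: λ_s = 360° × (3 − 80)/365.25 = -75.893°, i.e. -75.893° + 360° = 284.107°.
sin δ = sin 23.44° × sin 284.107° = -0.38579, so δ = -22.693°.
At local noon the hour angle is zero, so the zenith angle equals |φ − δ| = |-53.7° − (-22.693°)| = 31.007°.
Elevation = 90° − 31.007° = 59.0°.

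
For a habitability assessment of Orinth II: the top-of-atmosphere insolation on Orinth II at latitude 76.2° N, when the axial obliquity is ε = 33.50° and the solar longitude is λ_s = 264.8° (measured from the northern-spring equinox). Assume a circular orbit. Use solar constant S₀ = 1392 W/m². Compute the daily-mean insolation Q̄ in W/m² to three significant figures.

Q̄ ≈ 0.00 W/m²

Solar declination: sin δ = sin ε · sin λ_s = sin 33.50° × sin 264.8° = -0.54967, so δ = -33.344°.
cos H₀ = −tan(+76.2°) tan(-33.344°) = 2.6788 ≥ 1 ⇒ polar night, H₀ = 0 and Q̄ = 0.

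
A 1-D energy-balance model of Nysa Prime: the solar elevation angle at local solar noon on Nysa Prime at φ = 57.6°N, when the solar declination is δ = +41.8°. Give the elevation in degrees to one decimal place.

74.2°

At local noon the hour angle is zero, so the zenith angle equals |φ − δ| = |+57.6° − (+41.800°)| = 15.800°.
Elevation = 90° − 15.800° = 74.2°.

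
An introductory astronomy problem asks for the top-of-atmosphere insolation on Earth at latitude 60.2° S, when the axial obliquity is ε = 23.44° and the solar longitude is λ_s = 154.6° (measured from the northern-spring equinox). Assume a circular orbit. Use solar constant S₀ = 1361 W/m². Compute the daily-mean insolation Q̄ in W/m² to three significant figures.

Q̄ ≈ 121 W/m²

Solar declination: sin δ = sin ε · sin λ_s = sin 23.44° × sin 154.6° = 0.17063, so δ = +9.824°.
cos H₀ = −tan(-60.2°) tan(+9.824°) = 0.3024, H₀ = 1.2636 rad.
Bracket: H₀ sin φ sin δ + cos φ cos δ sin H₀ = 1.2636×-0.86777×0.17063 + 0.49697×0.98534×0.95319 = -0.187098 + 0.466762 = 0.279664.
Q̄ = (S₀/π) × [bracket] = (1361/π) × 0.279664 = 121.2 W/m².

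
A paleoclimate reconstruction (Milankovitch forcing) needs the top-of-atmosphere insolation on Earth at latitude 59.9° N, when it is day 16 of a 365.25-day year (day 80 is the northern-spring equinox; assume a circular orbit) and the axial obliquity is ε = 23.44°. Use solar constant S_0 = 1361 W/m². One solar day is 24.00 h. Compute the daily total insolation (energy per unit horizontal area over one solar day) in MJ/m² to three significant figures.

3.42 MJ/m²

Solar longitude: L_s = 360° × (16 − 80)/365.25 = -63.080°, i.e. -63.080° + 360° = 296.920°.
sin δ = sin 23.44° × sin 296.920° = -0.35468, so δ = -20.774°.
cos h₀ = −tan(+59.9°) tan(-20.774°) = 0.6544, h₀ = 0.8574 rad.
Bracket: h₀ sin ϕ sin δ + cos ϕ cos δ sin h₀ = 0.8574×0.86515×-0.35468 + 0.50151×0.93499×0.75614 = -0.263094 + 0.354559 = 0.091465.
Q̄ = (S_0/π) × [bracket] = (1361/π) × 0.091465 = 39.624 W/m².
Daily total = Q̄ × 24.00 h × 3600 s/h = 39.624 × 24.00 × 3600 / 10⁶ = 3.424 MJ/m².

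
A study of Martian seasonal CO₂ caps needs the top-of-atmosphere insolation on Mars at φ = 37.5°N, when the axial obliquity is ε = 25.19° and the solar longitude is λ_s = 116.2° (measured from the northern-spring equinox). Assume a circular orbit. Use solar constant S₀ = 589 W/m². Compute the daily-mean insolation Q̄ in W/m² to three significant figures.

Solar declination: sin δ = sin ε · sin λ_s = sin 25.19° × sin 116.2° = 0.38189, so δ = +22.451°.
cos H₀ = −tan(+37.5°) tan(+22.451°) = -0.3171, H₀ = 1.8934 rad.
Bracket: H₀ sin φ sin δ + cos φ cos δ sin H₀ = 1.8934×0.60876×0.38189 + 0.79335×0.92421×0.94840 = 0.440176 + 0.695388 = 1.135564.
Q̄ = (S₀/π) × [bracket] = (589/π) × 1.135564 = 212.9 W/m².

Q̄ ≈ 213 W/m²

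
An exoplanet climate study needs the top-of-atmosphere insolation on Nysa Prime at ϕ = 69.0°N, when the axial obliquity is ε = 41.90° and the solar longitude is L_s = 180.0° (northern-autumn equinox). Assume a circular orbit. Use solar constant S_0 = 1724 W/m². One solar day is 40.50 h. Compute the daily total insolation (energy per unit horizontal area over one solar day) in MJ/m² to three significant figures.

Solar declination: sin δ = sin ε · sin L_s = sin 41.90° × sin 180.0° = 0.00000, so δ = +0.000°.
cos h₀ = −tan(+69.0°) tan(+0.000°) = -0.0000, h₀ = 1.5708 rad.
Bracket: h₀ sin ϕ sin δ + cos ϕ cos δ sin h₀ = 1.5708×0.93358×0.00000 + 0.35837×1.00000×1.00000 = 0.000000 + 0.358370 = 0.358370.
Q̄ = (S_0/π) × [bracket] = (1724/π) × 0.358370 = 196.66 W/m².
Daily total = Q̄ × 40.50 h × 3600 s/h = 196.66 × 40.50 × 3600 / 10⁶ = 28.67 MJ/m².

28.7 MJ/m²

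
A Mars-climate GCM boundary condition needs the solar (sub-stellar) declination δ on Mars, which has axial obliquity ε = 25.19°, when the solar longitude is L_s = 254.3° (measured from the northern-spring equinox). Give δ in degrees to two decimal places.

sin δ = sin ε · sin L_s = sin 25.19° × sin 254.3° = -0.409742.
δ = arcsin(-0.409742) = -24.19°.

δ = -24.19°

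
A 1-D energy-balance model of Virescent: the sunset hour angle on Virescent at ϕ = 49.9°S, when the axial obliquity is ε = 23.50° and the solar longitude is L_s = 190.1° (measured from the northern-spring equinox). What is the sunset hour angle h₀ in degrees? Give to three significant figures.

h₀ = 94.8°

Solar declination: sin δ = sin ε · sin L_s = sin 23.50° × sin 190.1° = -0.06993, so δ = -4.010°.
cos h₀ = −tan ϕ · tan δ = −tan(-49.9°) × tan(-4.010°) = -0.0832, so h₀ = 1.6541 rad = 94.78°.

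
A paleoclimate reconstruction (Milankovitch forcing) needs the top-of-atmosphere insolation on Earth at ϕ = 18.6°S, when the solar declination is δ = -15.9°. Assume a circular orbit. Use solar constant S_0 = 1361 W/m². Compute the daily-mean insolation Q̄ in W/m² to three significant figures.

Q̄ ≈ 456 W/m²

cos h₀ = −tan(-18.6°) tan(-15.900°) = -0.0959, h₀ = 1.6668 rad.
Bracket: h₀ sin ϕ sin δ + cos ϕ cos δ sin h₀ = 1.6668×-0.31896×-0.27396 + 0.94777×0.96174×0.99539 = 0.145649 + 0.907306 = 1.052955.
Q̄ = (S_0/π) × [bracket] = (1361/π) × 1.052955 = 456.2 W/m².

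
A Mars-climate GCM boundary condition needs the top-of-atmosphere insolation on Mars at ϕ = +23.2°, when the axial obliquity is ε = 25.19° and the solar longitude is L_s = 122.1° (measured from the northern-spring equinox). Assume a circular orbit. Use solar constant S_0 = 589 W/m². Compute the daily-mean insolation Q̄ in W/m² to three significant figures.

Q̄ ≈ 205 W/m²

Solar declination: sin δ = sin ε · sin L_s = sin 25.19° × sin 122.1° = 0.36055, so δ = +21.134°.
cos h₀ = −tan(+23.2°) tan(+21.134°) = -0.1657, h₀ = 1.7372 rad.
Bracket: h₀ sin ϕ sin δ + cos ϕ cos δ sin h₀ = 1.7372×0.39394×0.36055 + 0.91914×0.93274×0.98618 = 0.246743 + 0.845470 = 1.092213.
Q̄ = (S_0/π) × [bracket] = (589/π) × 1.092213 = 204.8 W/m².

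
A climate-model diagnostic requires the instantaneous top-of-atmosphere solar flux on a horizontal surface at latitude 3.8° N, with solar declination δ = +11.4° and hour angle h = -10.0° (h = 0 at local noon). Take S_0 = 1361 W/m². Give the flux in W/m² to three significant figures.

cos θ_z = sin ϕ sin δ + cos ϕ cos δ cos h = 0.013100 + 0.963256 = 0.976356.
Flux = S_0 · cos θ_z = 1361 × 0.976356 = 1329 W/m².

1.33e+03 W/m²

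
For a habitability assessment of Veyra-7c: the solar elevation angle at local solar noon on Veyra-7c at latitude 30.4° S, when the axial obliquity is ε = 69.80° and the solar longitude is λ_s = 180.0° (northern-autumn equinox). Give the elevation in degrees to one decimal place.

59.6°

Solar declination: sin δ = sin ε · sin λ_s = sin 69.80° × sin 180.0° = 0.00000, so δ = +0.000°.
At local noon the hour angle is zero, so the zenith angle equals |φ − δ| = |-30.4° − (+0.000°)| = 30.400°.
Elevation = 90° − 30.400° = 59.6°.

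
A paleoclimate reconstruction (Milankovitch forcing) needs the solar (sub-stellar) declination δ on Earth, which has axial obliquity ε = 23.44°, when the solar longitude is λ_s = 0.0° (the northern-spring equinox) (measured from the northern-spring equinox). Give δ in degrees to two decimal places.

sin δ = sin ε · sin λ_s = sin 23.44° × sin 0.0° = 0.000000.
δ = arcsin(0.000000) = +0.00°.

δ = +0.00°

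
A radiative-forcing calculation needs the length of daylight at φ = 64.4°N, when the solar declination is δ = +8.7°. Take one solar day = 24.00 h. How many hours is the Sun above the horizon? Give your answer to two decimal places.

cos H₀ = −tan φ · tan δ = −tan(+64.4°) × tan(+8.700°) = -0.3194, so H₀ = 1.8959 rad = 108.63°.
Daylight = 2H₀/(2π) × 24.00 h = (1.8959/π) × 24.00 = 14.48 h.

14.48 h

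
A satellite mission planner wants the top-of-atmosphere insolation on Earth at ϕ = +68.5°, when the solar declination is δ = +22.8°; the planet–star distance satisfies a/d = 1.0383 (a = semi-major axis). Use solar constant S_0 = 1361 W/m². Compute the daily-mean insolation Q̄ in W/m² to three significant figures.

Q̄ ≈ 529 W/m²

cos h₀ = −tan(+68.5°) tan(+22.800°) = -1.0671 ≤ −1 ⇒ polar day, h₀ = π.
Bracket: h₀ sin ϕ sin δ + cos ϕ cos δ sin h₀ = 3.1416×0.93042×0.38752 + 0.36650×0.92186×0.00000 = 1.132724 + 0.000000 = 1.132724.
Inverse-square distance factor (a/d)² = 1.0383² = 1.078067.
Q̄ = (S_0/π) × 1.078067 × [bracket] = (1361/π) × 1.078067 × 1.132724 = 529.0 W/m².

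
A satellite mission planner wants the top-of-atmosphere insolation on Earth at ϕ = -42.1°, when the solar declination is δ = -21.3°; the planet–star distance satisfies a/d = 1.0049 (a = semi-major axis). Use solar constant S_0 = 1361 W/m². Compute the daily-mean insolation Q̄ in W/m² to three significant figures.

Q̄ ≈ 489 W/m²

cos h₀ = −tan(-42.1°) tan(-21.300°) = -0.3523, h₀ = 1.9308 rad.
Bracket: h₀ sin ϕ sin δ + cos ϕ cos δ sin h₀ = 1.9308×-0.67043×-0.36325 + 0.74198×0.93169×0.93589 = 0.470215 + 0.646976 = 1.117191.
Inverse-square distance factor (a/d)² = 1.0049² = 1.009824.
Q̄ = (S_0/π) × 1.009824 × [bracket] = (1361/π) × 1.009824 × 1.117191 = 488.7 W/m².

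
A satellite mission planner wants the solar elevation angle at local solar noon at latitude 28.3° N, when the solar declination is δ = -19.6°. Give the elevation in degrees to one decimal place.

At local noon the hour angle is zero, so the zenith angle equals |φ − δ| = |+28.3° − (-19.600°)| = 47.900°.
Elevation = 90° − 47.900° = 42.1°.

42.1°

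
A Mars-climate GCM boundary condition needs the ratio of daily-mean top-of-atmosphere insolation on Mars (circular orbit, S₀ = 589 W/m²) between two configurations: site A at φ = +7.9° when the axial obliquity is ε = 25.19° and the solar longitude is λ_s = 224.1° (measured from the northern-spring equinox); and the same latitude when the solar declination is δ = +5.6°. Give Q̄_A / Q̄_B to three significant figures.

— Configuration A (φ=+7.9°):
Solar declination: sin δ = sin ε · sin λ_s = sin 25.19° × sin 224.1° = -0.29620, so δ = -17.229°.
cos H₀ = −tan(+7.9°) tan(-17.229°) = 0.0430, H₀ = 1.5278 rad.
Bracket: H₀ sin φ sin δ + cos φ cos δ sin H₀ = 1.5278×0.13744×-0.29620 + 0.99051×0.95513×0.99907 = -0.062196 + 0.945186 = 0.882990.
Q̄ = (S₀/π) × [bracket] = (589/π) × 0.882990 = 165.55 W/m².
— Configuration B (φ=+7.9°):
cos H₀ = −tan(+7.9°) tan(+5.600°) = -0.0136, H₀ = 1.5844 rad.
Bracket: H₀ sin φ sin δ + cos φ cos δ sin H₀ = 1.5844×0.13744×0.09758 + 0.99051×0.99523×0.99991 = 0.021249 + 0.985697 = 1.006946.
Q̄ = (S₀/π) × [bracket] = (589/π) × 1.006946 = 188.79 W/m².
Ratio Q̄_A / Q̄_B = 165.55 / 188.79 = 0.8769.

Q̄_A / Q̄_B ≈ 0.877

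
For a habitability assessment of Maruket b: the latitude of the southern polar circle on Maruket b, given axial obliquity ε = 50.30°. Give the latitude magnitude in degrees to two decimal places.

The polar circle is the lowest latitude that experiences at least one full rotation of continuous darkness at the northern-summer solstice; it lies at |φ| = 90° − ε = 90° − 50.30° = 39.70°.

39.70°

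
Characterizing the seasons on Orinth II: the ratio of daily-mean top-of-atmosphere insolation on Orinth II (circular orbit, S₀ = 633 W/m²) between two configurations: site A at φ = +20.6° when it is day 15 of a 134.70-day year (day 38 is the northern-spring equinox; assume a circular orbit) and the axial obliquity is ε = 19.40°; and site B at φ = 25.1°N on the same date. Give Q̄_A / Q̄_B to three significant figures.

Q̄_A / Q̄_B ≈ 1.09

— Configuration A (φ=+20.6°):
Solar longitude: λ_s = 360° × (15 − 38)/134.70 = -61.470°, i.e. -61.470° + 360° = 298.530°.
sin δ = sin 19.40° × sin 298.530° = -0.29183, so δ = -16.967°.
cos H₀ = −tan(+20.6°) tan(-16.967°) = 0.1147, H₀ = 1.4559 rad.
Bracket: H₀ sin φ sin δ + cos φ cos δ sin H₀ = 1.4559×0.35184×-0.29183 + 0.93606×0.95647×0.99340 = -0.149488 + 0.889404 = 0.739916.
Q̄ = (S₀/π) × [bracket] = (633/π) × 0.739916 = 149.09 W/m².
— Configuration B (φ=+25.1°):
cos H₀ = −tan(+25.1°) tan(-16.967°) = 0.1429, H₀ = 1.4274 rad.
Bracket: H₀ sin φ sin δ + cos φ cos δ sin H₀ = 1.4274×0.42420×-0.29183 + 0.90557×0.95647×0.98973 = -0.176704 + 0.857255 = 0.680551.
Q̄ = (S₀/π) × [bracket] = (633/π) × 0.680551 = 137.12 W/m².
Ratio Q̄_A / Q̄_B = 149.09 / 137.12 = 1.087.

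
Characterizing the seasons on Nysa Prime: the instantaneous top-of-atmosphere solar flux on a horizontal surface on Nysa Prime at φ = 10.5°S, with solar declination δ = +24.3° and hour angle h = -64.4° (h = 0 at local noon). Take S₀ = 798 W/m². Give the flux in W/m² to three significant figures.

249 W/m²

cos θ_z = sin φ sin δ + cos φ cos δ cos h = -0.074993 + 0.387210 = 0.312217.
Flux = S₀ · cos θ_z = 798 × 0.312217 = 249.1 W/m².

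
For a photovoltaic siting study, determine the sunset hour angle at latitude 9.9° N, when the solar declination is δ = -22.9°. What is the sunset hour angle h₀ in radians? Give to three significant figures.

cos h₀ = −tan ϕ · tan δ = −tan(+9.9°) × tan(-22.900°) = 0.0737, so h₀ = 1.4970 rad = 85.77°.

h₀ = 1.50 rad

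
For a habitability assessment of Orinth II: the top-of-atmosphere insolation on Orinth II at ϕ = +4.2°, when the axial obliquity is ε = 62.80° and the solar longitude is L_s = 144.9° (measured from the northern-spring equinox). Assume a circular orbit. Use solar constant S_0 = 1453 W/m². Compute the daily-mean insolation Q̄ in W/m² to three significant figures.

Q̄ ≈ 424 W/m²

Solar declination: sin δ = sin ε · sin L_s = sin 62.80° × sin 144.9° = 0.51142, so δ = +30.758°.
cos h₀ = −tan(+4.2°) tan(+30.758°) = -0.0437, h₀ = 1.6145 rad.
Bracket: h₀ sin ϕ sin δ + cos ϕ cos δ sin h₀ = 1.6145×0.07324×0.51142 + 0.99731×0.85933×0.99904 = 0.060473 + 0.856196 = 0.916669.
Q̄ = (S_0/π) × [bracket] = (1453/π) × 0.916669 = 424.0 W/m².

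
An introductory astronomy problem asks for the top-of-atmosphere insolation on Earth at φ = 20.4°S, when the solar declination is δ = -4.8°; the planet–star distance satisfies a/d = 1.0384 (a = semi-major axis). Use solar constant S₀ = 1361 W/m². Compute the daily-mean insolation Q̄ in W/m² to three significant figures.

Q̄ ≈ 458 W/m²

cos H₀ = −tan(-20.4°) tan(-4.800°) = -0.0312, H₀ = 1.6020 rad.
Bracket: H₀ sin φ sin δ + cos φ cos δ sin H₀ = 1.6020×-0.34857×-0.08368 + 0.93728×0.99649×0.99951 = 0.046728 + 0.933532 = 0.980260.
Inverse-square distance factor (a/d)² = 1.0384² = 1.078275.
Q̄ = (S₀/π) × 1.078275 × [bracket] = (1361/π) × 1.078275 × 0.980260 = 457.9 W/m².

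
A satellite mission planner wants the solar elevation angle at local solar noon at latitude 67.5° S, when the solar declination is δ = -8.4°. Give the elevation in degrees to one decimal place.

At local noon the hour angle is zero, so the zenith angle equals |ϕ − δ| = |-67.5° − (-8.400°)| = 59.100°.
Elevation = 90° − 59.100° = 30.9°.

30.9°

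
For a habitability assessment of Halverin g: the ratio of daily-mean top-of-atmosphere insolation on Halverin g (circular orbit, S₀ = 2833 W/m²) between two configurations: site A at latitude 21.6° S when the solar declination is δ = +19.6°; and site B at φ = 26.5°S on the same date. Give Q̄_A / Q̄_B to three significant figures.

Q̄_A / Q̄_B ≈ 1.11

— Configuration A (φ=-21.6°):
cos H₀ = −tan(-21.6°) tan(+19.600°) = 0.1410, H₀ = 1.4293 rad.
Bracket: H₀ sin φ sin δ + cos φ cos δ sin H₀ = 1.4293×-0.36812×0.33545 + 0.92978×0.94206×0.99001 = -0.176498 + 0.867158 = 0.690660.
Q̄ = (S₀/π) × [bracket] = (2833/π) × 0.690660 = 622.82 W/m².
— Configuration B (φ=-26.5°):
cos H₀ = −tan(-26.5°) tan(+19.600°) = 0.1775, H₀ = 1.3923 rad.
Bracket: H₀ sin φ sin δ + cos φ cos δ sin H₀ = 1.3923×-0.44620×0.33545 + 0.89493×0.94206×0.98411 = -0.208396 + 0.829681 = 0.621285.
Q̄ = (S₀/π) × [bracket] = (2833/π) × 0.621285 = 560.26 W/m².
Ratio Q̄_A / Q̄_B = 622.82 / 560.26 = 1.112.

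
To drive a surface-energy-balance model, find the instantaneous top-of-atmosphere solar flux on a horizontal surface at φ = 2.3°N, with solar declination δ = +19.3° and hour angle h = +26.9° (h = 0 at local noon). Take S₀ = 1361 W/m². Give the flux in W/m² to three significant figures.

cos θ_z = sin φ sin δ + cos φ cos δ cos h = 0.013264 + 0.841001 = 0.854265.
Flux = S₀ · cos θ_z = 1361 × 0.854265 = 1163 W/m².

1.16e+03 W/m²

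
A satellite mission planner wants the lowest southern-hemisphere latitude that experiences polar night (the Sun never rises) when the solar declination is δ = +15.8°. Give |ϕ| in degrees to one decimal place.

Polar night requires cos h₀ = −tan ϕ tan δ ≥ 1, i.e. tan ϕ tan δ ≤ −1.
The boundary is |tan ϕ| · |tan δ| = 1, so |ϕ| = 90° − |δ| = 90° − 15.8° = 74.2° in the southern hemisphere.

|ϕ| = 74.2°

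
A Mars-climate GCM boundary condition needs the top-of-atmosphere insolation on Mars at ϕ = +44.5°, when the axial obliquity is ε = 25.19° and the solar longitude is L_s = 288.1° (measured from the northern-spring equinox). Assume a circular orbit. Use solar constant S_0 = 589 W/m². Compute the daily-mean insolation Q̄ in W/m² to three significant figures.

Q̄ ≈ 50.5 W/m²

Solar declination: sin δ = sin ε · sin L_s = sin 25.19° × sin 288.1° = -0.40456, so δ = -23.864°.
cos h₀ = −tan(+44.5°) tan(-23.864°) = 0.4347, h₀ = 1.1211 rad.
Bracket: h₀ sin ϕ sin δ + cos ϕ cos δ sin h₀ = 1.1211×0.70091×-0.40456 + 0.71325×0.91451×0.90056 = -0.317899 + 0.587412 = 0.269513.
Q̄ = (S_0/π) × [bracket] = (589/π) × 0.269513 = 50.53 W/m².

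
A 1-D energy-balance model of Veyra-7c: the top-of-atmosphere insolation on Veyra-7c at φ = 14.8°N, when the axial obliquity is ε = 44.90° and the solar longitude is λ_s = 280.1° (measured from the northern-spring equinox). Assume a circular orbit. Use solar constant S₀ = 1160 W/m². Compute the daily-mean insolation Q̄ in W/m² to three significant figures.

Solar declination: sin δ = sin ε · sin λ_s = sin 44.90° × sin 280.1° = -0.69493, so δ = -44.022°.
cos H₀ = −tan(+14.8°) tan(-44.022°) = 0.2553, H₀ = 1.3126 rad.
Bracket: H₀ sin φ sin δ + cos φ cos δ sin H₀ = 1.3126×0.25545×-0.69493 + 0.96682×0.71907×0.96685 = -0.233013 + 0.672165 = 0.439152.
Q̄ = (S₀/π) × [bracket] = (1160/π) × 0.439152 = 162.2 W/m².

Q̄ ≈ 162 W/m²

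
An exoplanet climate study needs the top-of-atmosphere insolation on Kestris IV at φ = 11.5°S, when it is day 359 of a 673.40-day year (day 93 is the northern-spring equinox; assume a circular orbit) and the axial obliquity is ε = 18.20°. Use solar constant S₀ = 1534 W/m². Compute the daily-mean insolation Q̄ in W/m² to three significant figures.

Q̄ ≈ 441 W/m²

Solar longitude: λ_s = 360° × (359 − 93)/673.40 = 142.204°.
sin δ = sin 18.20° × sin 142.204° = 0.19142, so δ = +11.035°.
cos H₀ = −tan(-11.5°) tan(+11.035°) = 0.0397, H₀ = 1.5311 rad.
Bracket: H₀ sin φ sin δ + cos φ cos δ sin H₀ = 1.5311×-0.19937×0.19142 + 0.97992×0.98151×0.99921 = -0.058432 + 0.961041 = 0.902609.
Q̄ = (S₀/π) × [bracket] = (1534/π) × 0.902609 = 440.7 W/m².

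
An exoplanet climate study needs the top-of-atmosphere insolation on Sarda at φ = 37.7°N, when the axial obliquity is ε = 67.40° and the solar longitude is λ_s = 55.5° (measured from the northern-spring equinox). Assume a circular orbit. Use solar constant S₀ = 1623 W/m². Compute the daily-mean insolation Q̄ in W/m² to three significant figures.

Solar declination: sin δ = sin ε · sin λ_s = sin 67.40° × sin 55.5° = 0.76084, so δ = +49.538°.
cos H₀ = −tan(+37.7°) tan(+49.538°) = -0.9062, H₀ = 2.7049 rad.
Bracket: H₀ sin φ sin δ + cos φ cos δ sin H₀ = 2.7049×0.61153×0.76084 + 0.79122×0.64894×0.42292 = 1.258526 + 0.217150 = 1.475676.
Q̄ = (S₀/π) × [bracket] = (1623/π) × 1.475676 = 762.4 W/m².

Q̄ ≈ 762 W/m²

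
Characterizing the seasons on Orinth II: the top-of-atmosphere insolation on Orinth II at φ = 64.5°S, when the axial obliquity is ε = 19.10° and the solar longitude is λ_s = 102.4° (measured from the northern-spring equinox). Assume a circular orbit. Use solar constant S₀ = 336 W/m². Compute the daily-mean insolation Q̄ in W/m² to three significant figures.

Q̄ ≈ 6.62 W/m²

Solar declination: sin δ = sin ε · sin λ_s = sin 19.10° × sin 102.4° = 0.31958, so δ = +18.638°.
cos H₀ = −tan(-64.5°) tan(+18.638°) = 0.7071, H₀ = 0.7854 rad.
Bracket: H₀ sin φ sin δ + cos φ cos δ sin H₀ = 0.7854×-0.90259×0.31958 + 0.43051×0.94756×0.70711 = -0.226548 + 0.288454 = 0.061906.
Q̄ = (S₀/π) × [bracket] = (336/π) × 0.061906 = 6.621 W/m².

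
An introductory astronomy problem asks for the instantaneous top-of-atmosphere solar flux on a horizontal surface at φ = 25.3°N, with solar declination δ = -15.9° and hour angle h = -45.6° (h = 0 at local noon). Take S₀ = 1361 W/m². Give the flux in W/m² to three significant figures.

669 W/m²

cos θ_z = sin φ sin δ + cos φ cos δ cos h = -0.117079 + 0.608353 = 0.491274.
Flux = S₀ · cos θ_z = 1361 × 0.491274 = 668.6 W/m².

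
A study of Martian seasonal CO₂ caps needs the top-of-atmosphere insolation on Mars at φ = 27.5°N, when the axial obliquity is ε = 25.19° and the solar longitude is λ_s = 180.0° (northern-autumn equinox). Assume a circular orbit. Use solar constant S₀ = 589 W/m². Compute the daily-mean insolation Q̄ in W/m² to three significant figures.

Q̄ ≈ 166 W/m²

Solar declination: sin δ = sin ε · sin λ_s = sin 25.19° × sin 180.0° = 0.00000, so δ = +0.000°.
cos H₀ = −tan(+27.5°) tan(+0.000°) = -0.0000, H₀ = 1.5708 rad.
Bracket: H₀ sin φ sin δ + cos φ cos δ sin H₀ = 1.5708×0.46175×0.00000 + 0.88701×1.00000×1.00000 = 0.000000 + 0.887010 = 0.887010.
Q̄ = (S₀/π) × [bracket] = (589/π) × 0.887010 = 166.3 W/m².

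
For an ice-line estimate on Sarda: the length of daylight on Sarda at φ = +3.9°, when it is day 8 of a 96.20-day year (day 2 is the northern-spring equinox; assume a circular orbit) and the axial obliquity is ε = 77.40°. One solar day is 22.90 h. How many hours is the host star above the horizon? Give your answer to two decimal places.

11.65 h

Solar longitude: λ_s = 360° × (8 − 2)/96.20 = 22.453°.
sin δ = sin 77.40° × sin 22.453° = 0.37273, so δ = +21.884°.
cos H₀ = −tan φ · tan δ = −tan(+3.9°) × tan(+21.884°) = -0.0274, so H₀ = 1.5982 rad = 91.57°.
Daylight = 2H₀/(2π) × 22.90 h = (1.5982/π) × 22.90 = 11.65 h.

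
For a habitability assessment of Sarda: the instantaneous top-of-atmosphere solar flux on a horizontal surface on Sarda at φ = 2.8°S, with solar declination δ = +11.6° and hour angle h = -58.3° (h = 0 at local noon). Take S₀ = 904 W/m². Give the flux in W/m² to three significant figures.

456 W/m²

cos θ_z = sin φ sin δ + cos φ cos δ cos h = -0.009823 + 0.514124 = 0.504301.
Flux = S₀ · cos θ_z = 904 × 0.504301 = 455.9 W/m².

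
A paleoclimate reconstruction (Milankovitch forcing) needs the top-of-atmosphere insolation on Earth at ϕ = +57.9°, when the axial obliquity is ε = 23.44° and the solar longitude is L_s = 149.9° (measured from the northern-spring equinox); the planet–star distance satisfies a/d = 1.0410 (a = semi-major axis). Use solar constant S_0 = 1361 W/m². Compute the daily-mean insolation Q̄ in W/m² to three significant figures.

Q̄ ≈ 382 W/m²

Solar declination: sin δ = sin ε · sin L_s = sin 23.44° × sin 149.9° = 0.19950, so δ = +11.507°.
cos h₀ = −tan(+57.9°) tan(+11.507°) = -0.3245, h₀ = 1.9013 rad.
Bracket: h₀ sin ϕ sin δ + cos ϕ cos δ sin h₀ = 1.9013×0.84712×0.19950 + 0.53140×0.97990×0.94587 = 0.321321 + 0.492532 = 0.813853.
Inverse-square distance factor (a/d)² = 1.0410² = 1.083681.
Q̄ = (S_0/π) × 1.083681 × [bracket] = (1361/π) × 1.083681 × 0.813853 = 382.1 W/m².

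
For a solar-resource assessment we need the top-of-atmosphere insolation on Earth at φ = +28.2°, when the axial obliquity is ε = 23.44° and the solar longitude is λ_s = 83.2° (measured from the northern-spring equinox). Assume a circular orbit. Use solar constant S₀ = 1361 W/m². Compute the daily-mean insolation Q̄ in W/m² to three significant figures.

Q̄ ≈ 487 W/m²

Solar declination: sin δ = sin ε · sin λ_s = sin 23.44° × sin 83.2° = 0.39499, so δ = +23.265°.
cos H₀ = −tan(+28.2°) tan(+23.265°) = -0.2305, H₀ = 1.8034 rad.
Bracket: H₀ sin φ sin δ + cos φ cos δ sin H₀ = 1.8034×0.47255×0.39499 + 0.88130×0.91869×0.97306 = 0.336609 + 0.787830 = 1.124439.
Q̄ = (S₀/π) × [bracket] = (1361/π) × 1.124439 = 487.1 W/m².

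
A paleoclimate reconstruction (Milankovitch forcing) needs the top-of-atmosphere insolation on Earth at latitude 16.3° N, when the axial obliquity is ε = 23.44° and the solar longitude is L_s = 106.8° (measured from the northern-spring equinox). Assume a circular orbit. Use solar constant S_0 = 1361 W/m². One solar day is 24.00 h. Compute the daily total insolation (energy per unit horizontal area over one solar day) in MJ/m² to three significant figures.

39.7 MJ/m²

Solar declination: sin δ = sin ε · sin L_s = sin 23.44° × sin 106.8° = 0.38081, so δ = +22.384°.
cos h₀ = −tan(+16.3°) tan(+22.384°) = -0.1204, h₀ = 1.6915 rad.
Bracket: h₀ sin ϕ sin δ + cos ϕ cos δ sin h₀ = 1.6915×0.28067×0.38081 + 0.95981×0.92465×0.99272 = 0.180791 + 0.881027 = 1.061818.
Q̄ = (S_0/π) × [bracket] = (1361/π) × 1.061818 = 460.00 W/m².
Daily total = Q̄ × 24.00 h × 3600 s/h = 460.00 × 24.00 × 3600 / 10⁶ = 39.74 MJ/m².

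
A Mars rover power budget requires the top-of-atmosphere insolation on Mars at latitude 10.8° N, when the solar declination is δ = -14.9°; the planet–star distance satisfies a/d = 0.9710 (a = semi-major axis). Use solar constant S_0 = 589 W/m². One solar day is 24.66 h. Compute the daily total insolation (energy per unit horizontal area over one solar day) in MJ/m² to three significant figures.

cos h₀ = −tan(+10.8°) tan(-14.900°) = 0.0508, h₀ = 1.5200 rad.
Bracket: h₀ sin ϕ sin δ + cos ϕ cos δ sin h₀ = 1.5200×0.18738×-0.25713 + 0.98229×0.96638×0.99871 = -0.073235 + 0.948041 = 0.874806.
Inverse-square distance factor (a/d)² = 0.9710² = 0.942841.
Q̄ = (S_0/π) × 0.942841 × [bracket] = (589/π) × 0.942841 × 0.874806 = 154.64 W/m².
Daily total = Q̄ × 24.66 h × 3600 s/h = 154.64 × 24.66 × 3600 / 10⁶ = 13.73 MJ/m².

13.7 MJ/m²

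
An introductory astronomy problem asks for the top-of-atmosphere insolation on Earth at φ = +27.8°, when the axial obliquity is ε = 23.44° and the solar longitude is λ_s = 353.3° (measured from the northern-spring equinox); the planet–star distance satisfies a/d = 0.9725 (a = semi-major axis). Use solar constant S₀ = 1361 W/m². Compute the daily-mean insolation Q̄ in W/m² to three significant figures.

Solar declination: sin δ = sin ε · sin λ_s = sin 23.44° × sin 353.3° = -0.04641, so δ = -2.660°.
cos H₀ = −tan(+27.8°) tan(-2.660°) = 0.0245, H₀ = 1.5463 rad.
Bracket: H₀ sin φ sin δ + cos φ cos δ sin H₀ = 1.5463×0.46639×-0.04641 + 0.88458×0.99892×0.99970 = -0.033470 + 0.883360 = 0.849890.
Inverse-square distance factor (a/d)² = 0.9725² = 0.945756.
Q̄ = (S₀/π) × 0.945756 × [bracket] = (1361/π) × 0.945756 × 0.849890 = 348.2 W/m².

Q̄ ≈ 348 W/m²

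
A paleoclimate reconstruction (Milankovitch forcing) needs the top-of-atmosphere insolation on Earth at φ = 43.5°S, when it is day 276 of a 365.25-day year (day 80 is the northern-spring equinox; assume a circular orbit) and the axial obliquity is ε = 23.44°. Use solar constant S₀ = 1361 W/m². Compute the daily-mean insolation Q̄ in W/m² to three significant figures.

Q̄ ≈ 357 W/m²

Solar longitude: λ_s = 360° × (276 − 80)/365.25 = 193.183°.
sin δ = sin 23.44° × sin 193.183° = -0.09072, so δ = -5.205°.
cos H₀ = −tan(-43.5°) tan(-5.205°) = -0.0864, H₀ = 1.6573 rad.
Bracket: H₀ sin φ sin δ + cos φ cos δ sin H₀ = 1.6573×-0.68835×-0.09072 + 0.72537×0.99588×0.99626 = 0.103494 + 0.719680 = 0.823174.
Q̄ = (S₀/π) × [bracket] = (1361/π) × 0.823174 = 356.6 W/m².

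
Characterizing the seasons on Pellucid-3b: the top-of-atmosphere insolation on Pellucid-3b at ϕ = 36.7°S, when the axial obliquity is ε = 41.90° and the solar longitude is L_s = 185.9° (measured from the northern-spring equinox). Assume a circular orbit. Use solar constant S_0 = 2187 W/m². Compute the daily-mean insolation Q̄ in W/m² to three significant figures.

Solar declination: sin δ = sin ε · sin L_s = sin 41.90° × sin 185.9° = -0.06865, so δ = -3.936°.
cos h₀ = −tan(-36.7°) tan(-3.936°) = -0.0513, h₀ = 1.6221 rad.
Bracket: h₀ sin ϕ sin δ + cos ϕ cos δ sin h₀ = 1.6221×-0.59763×-0.06865 + 0.80178×0.99764×0.99868 = 0.066550 + 0.798832 = 0.865382.
Q̄ = (S_0/π) × [bracket] = (2187/π) × 0.865382 = 602.4 W/m².

Q̄ ≈ 602 W/m²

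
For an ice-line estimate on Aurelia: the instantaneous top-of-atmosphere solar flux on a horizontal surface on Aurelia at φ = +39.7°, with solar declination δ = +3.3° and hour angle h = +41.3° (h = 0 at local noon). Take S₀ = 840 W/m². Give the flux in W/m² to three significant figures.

cos θ_z = sin φ sin δ + cos φ cos δ cos h = 0.036770 + 0.577064 = 0.613834.
Flux = S₀ · cos θ_z = 840 × 0.613834 = 515.6 W/m².

516 W/m²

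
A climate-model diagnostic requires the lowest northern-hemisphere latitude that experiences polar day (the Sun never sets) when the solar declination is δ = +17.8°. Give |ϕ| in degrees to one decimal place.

|ϕ| = 72.2°

Polar day requires cos h₀ = −tan ϕ tan δ ≤ −1, i.e. tan ϕ tan δ ≥ 1.
The boundary is |tan ϕ| · |tan δ| = 1, so |ϕ| = 90° − |δ| = 90° − 17.8° = 72.2° in the northern hemisphere.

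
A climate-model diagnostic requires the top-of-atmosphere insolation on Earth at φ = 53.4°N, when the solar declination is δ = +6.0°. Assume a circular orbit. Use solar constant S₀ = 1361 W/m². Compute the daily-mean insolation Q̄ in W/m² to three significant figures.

Q̄ ≈ 317 W/m²

cos H₀ = −tan(+53.4°) tan(+6.000°) = -0.1415, H₀ = 1.7128 rad.
Bracket: H₀ sin φ sin δ + cos φ cos δ sin H₀ = 1.7128×0.80282×0.10453 + 0.59622×0.99452×0.98993 = 0.143736 + 0.586982 = 0.730718.
Q̄ = (S₀/π) × [bracket] = (1361/π) × 0.730718 = 316.6 W/m².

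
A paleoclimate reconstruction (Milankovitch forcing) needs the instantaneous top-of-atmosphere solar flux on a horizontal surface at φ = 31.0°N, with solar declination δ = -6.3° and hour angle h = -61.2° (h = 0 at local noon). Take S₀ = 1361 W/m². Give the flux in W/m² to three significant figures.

cos θ_z = sin φ sin δ + cos φ cos δ cos h = -0.056517 + 0.410450 = 0.353933.
Flux = S₀ · cos θ_z = 1361 × 0.353933 = 481.7 W/m².

482 W/m²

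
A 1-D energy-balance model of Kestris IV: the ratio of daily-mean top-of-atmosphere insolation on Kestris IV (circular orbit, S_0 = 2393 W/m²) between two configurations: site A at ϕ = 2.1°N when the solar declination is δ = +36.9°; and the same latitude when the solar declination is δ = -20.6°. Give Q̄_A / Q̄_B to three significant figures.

— Configuration A (ϕ=+2.1°):
cos h₀ = −tan(+2.1°) tan(+36.900°) = -0.0275, h₀ = 1.5983 rad.
Bracket: h₀ sin ϕ sin δ + cos ϕ cos δ sin h₀ = 1.5983×0.03664×0.60042 + 0.99933×0.79968×0.99962 = 0.035162 + 0.798841 = 0.834003.
Q̄ = (S_0/π) × [bracket] = (2393/π) × 0.834003 = 635.27 W/m².
— Configuration B (ϕ=+2.1°):
cos h₀ = −tan(+2.1°) tan(-20.600°) = 0.0138, h₀ = 1.5570 rad.
Bracket: h₀ sin ϕ sin δ + cos ϕ cos δ sin h₀ = 1.5570×0.03664×-0.35184 + 0.99933×0.93606×0.99991 = -0.020072 + 0.935349 = 0.915277.
Q̄ = (S_0/π) × [bracket] = (2393/π) × 0.915277 = 697.18 W/m².
Ratio Q̄_A / Q̄_B = 635.27 / 697.18 = 0.9112.

Q̄_A / Q̄_B ≈ 0.911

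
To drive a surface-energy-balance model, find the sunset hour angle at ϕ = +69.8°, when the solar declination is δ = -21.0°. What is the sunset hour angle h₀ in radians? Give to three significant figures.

cos h₀ = −tan ϕ · tan δ = 1.0433 ≥ 1, so the Sun never rises (polar night) and h₀ = 0.

h₀ = 0.00 rad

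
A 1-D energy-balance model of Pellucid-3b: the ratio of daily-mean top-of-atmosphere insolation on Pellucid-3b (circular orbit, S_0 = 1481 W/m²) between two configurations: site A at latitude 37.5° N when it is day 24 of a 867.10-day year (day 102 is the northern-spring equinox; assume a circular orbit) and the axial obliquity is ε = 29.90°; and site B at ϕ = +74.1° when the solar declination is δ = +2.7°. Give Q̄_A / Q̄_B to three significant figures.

Q̄_A / Q̄_B ≈ 1.51

— Configuration A (ϕ=+37.5°):
Solar longitude: L_s = 360° × (24 − 102)/867.10 = -32.384°, i.e. -32.384° + 360° = 327.616°.
sin δ = sin 29.90° × sin 327.616° = -0.26698, so δ = -15.485°.
cos h₀ = −tan(+37.5°) tan(-15.485°) = 0.2126, h₀ = 1.3566 rad.
Bracket: h₀ sin ϕ sin δ + cos ϕ cos δ sin h₀ = 1.3566×0.60876×-0.26698 + 0.79335×0.96370×0.97714 = -0.220484 + 0.747074 = 0.526590.
Q̄ = (S_0/π) × [bracket] = (1481/π) × 0.526590 = 248.24 W/m².
— Configuration B (ϕ=+74.1°):
cos h₀ = −tan(+74.1°) tan(+2.700°) = -0.1656, h₀ = 1.7371 rad.
Bracket: h₀ sin ϕ sin δ + cos ϕ cos δ sin h₀ = 1.7371×0.96174×0.04711 + 0.27396×0.99889×0.98620 = 0.078704 + 0.269879 = 0.348583.
Q̄ = (S_0/π) × [bracket] = (1481/π) × 0.348583 = 164.33 W/m².
Ratio Q̄_A / Q̄_B = 248.24 / 164.33 = 1.511.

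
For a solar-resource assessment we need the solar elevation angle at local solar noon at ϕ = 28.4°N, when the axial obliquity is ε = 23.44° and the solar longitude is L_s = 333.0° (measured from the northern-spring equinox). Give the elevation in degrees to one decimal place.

51.2°

Solar declination: sin δ = sin ε · sin L_s = sin 23.44° × sin 333.0° = -0.18059, so δ = -10.404°.
At local noon the hour angle is zero, so the zenith angle equals |ϕ − δ| = |+28.4° − (-10.404°)| = 38.804°.
Elevation = 90° − 38.804° = 51.2°.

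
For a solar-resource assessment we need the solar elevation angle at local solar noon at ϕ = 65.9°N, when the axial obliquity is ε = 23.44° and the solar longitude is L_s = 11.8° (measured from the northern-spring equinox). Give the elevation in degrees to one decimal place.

Solar declination: sin δ = sin ε · sin L_s = sin 23.44° × sin 11.8° = 0.08135, so δ = +4.666°.
At local noon the hour angle is zero, so the zenith angle equals |ϕ − δ| = |+65.9° − (+4.666°)| = 61.234°.
Elevation = 90° − 61.234° = 28.8°.

28.8°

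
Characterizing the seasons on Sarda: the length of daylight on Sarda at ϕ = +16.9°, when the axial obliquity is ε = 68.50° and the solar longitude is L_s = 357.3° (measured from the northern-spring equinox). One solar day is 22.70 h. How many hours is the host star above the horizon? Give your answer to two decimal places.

Solar declination: sin δ = sin ε · sin L_s = sin 68.50° × sin 357.3° = -0.04383, so δ = -2.512°.
cos h₀ = −tan ϕ · tan δ = −tan(+16.9°) × tan(-2.512°) = 0.0133, so h₀ = 1.5575 rad = 89.24°.
Daylight = 2h₀/(2π) × 22.70 h = (1.5575/π) × 22.70 = 11.25 h.

11.25 h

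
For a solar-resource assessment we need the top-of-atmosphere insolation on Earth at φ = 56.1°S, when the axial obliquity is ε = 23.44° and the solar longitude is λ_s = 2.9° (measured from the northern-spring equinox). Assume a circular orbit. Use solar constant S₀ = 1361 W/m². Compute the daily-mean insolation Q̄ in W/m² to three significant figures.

Solar declination: sin δ = sin ε · sin λ_s = sin 23.44° × sin 2.9° = 0.02013, so δ = +1.153°.
cos H₀ = −tan(-56.1°) tan(+1.153°) = 0.0300, H₀ = 1.5408 rad.
Bracket: H₀ sin φ sin δ + cos φ cos δ sin H₀ = 1.5408×-0.83001×0.02013 + 0.55775×0.99980×0.99955 = -0.025744 + 0.557388 = 0.531644.
Q̄ = (S₀/π) × [bracket] = (1361/π) × 0.531644 = 230.3 W/m².

Q̄ ≈ 230 W/m²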